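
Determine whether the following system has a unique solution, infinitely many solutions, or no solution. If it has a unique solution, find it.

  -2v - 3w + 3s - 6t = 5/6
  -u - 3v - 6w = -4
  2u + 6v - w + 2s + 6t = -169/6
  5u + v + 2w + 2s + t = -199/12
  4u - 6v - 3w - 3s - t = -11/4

u = -3, v = -5/3, w = 2, s = -4/3, t = -5/4

Row-reduce the augmented matrix:
Swap R1 and R2.
R1 ← R1 / (-1).
R3 ← R3 − 2·R1.
R4 ← R4 − 5·R1.
R5 ← R5 − 4·R1.
R2 ← R2 / (-2).
R1 ← R1 − 3·R2.
R4 ← R4 + 14·R2.
R5 ← R5 + 18·R2.
R3 ← R3 / (-13).
R1 ← R1 − 3/2·R3.
R2 ← R2 − 3/2·R3.
R4 ← R4 + 7·R3.
R4 ← R4 / (-261/13).
R1 ← R1 − 123/26·R4.
R2 ← R2 + 33/26·R4.
R3 ← R3 + 2/13·R4.
R5 ← R5 + 30·R4.
R5 ← R5 / (-559/87).
R1 ← R1 − 185/174·R5.
R2 ← R2 − 205/174·R5.
R3 ← R3 + 200/261·R5.
R4 ← R4 + 517/261·R5.
Reading off the reduced rows gives u = -3, v = -5/3, w = 2, s = -4/3, t = -5/4.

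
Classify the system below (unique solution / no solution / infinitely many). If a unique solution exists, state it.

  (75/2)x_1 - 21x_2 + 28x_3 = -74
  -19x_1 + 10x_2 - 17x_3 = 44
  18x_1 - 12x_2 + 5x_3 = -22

no solution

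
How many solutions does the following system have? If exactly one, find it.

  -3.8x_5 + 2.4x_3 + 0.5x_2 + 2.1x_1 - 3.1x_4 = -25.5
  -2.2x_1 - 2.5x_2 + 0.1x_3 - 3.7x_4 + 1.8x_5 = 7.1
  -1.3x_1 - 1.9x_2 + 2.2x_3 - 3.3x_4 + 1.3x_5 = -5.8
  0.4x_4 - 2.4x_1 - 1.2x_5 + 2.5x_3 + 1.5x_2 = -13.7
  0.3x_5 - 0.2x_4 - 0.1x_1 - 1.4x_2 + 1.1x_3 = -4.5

x_1 = -1, x_2 = 0, x_3 = -5, x_4 = 0, x_5 = 3

Row-reduce the augmented matrix:
R1 ← R1 / (21/10).
R2 ← R2 + 11/5·R1.
R3 ← R3 + 13/10·R1.
R4 ← R4 + 12/5·R1.
R5 ← R5 + 1/10·R1.
R2 ← R2 / (-83/42).
R1 ← R1 − 5/21·R2.
R3 ← R3 + 167/105·R2.
R4 ← R4 − 29/14·R2.
R5 ← R5 + 289/210·R2.
R3 ← R3 / (3282/2075).
R1 ← R1 − 121/83·R3.
R2 ← R2 + 549/415·R3.
R4 ← R4 − 3313/415·R3.
R5 ← R5 + 1258/2075·R3.
R4 ← R4 / (-100967/8205).
R1 ← R1 + 8719/3282·R4.
R2 ← R2 − 4187/1094·R4.
R3 ← R3 − 773/3282·R4.
R5 ← R5 − 38017/8205·R4.
R5 ← R5 / (-4798671/2019340).
R1 ← R1 + 213309/807736·R5.
R2 ← R2 + 1491737/807736·R5.
R3 ← R3 − 183071/807736·R5.
R4 ← R4 − 373379/403868·R5.
Reading off the reduced rows gives x_1 = -1, x_2 = 0, x_3 = -5, x_4 = 0, x_5 = 3.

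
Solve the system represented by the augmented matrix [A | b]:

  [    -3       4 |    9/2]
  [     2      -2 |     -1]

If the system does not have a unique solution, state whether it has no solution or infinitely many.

x_1 = 5/2, x_2 = 3

Row-reduce the augmented matrix:
R1 ← R1 / (-3).
R2 ← R2 − 2·R1.
R2 ← R2 / (2/3).
R1 ← R1 + 4/3·R2.
Reading off the reduced rows gives x_1 = 5/2, x_2 = 3.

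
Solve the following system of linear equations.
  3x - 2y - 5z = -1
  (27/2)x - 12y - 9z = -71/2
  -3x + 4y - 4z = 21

no solution

Row-reduce:
R1 ← R1 / (3).
R2 ← R2 − 27/2·R1.
R3 ← R3 + 3·R1.
R2 ← R2 / (-3).
R1 ← R1 + 2/3·R2.
R3 ← R3 − 2·R2.
Row 3 reduces to 0 = -2/3, a contradiction. The system is inconsistent.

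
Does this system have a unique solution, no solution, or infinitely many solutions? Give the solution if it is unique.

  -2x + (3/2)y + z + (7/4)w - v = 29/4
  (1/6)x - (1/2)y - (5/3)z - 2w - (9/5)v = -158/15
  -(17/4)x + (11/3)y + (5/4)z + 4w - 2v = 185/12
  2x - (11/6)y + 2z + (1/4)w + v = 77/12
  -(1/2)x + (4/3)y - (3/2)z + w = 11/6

infinitely many solutions

Row-reduce:
R1 ← R1 / (-2).
R2 ← R2 − 1/6·R1.
R3 ← R3 + 17/4·R1.
R4 ← R4 − 2·R1.
R5 ← R5 + 1/2·R1.
R2 ← R2 / (-3/8).
R1 ← R1 + 3/4·R2.
R3 ← R3 − 23/48·R2.
R4 ← R4 + 1/3·R2.
R5 ← R5 − 23/24·R2.
R3 ← R3 / (-313/108).
R1 ← R1 − 8/3·R3.
R2 ← R2 − 38/9·R3.
R4 ← R4 − 119/27·R3.
R5 ← R5 + 313/54·R3.
R4 ← R4 / (148/313).
R1 ← R1 − 571/626·R4.
R2 ← R2 − 1191/626·R4.
R3 ← R3 − 451/626·R4.
Rank is 4 with 5 unknowns, leaving v free.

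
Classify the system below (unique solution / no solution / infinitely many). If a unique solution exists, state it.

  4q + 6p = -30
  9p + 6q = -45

infinitely many solutions

Row-reduce:
R1 ← R1 / (6).
R2 ← R2 − 9·R1.
Rank is 1 with 2 unknowns, leaving q free.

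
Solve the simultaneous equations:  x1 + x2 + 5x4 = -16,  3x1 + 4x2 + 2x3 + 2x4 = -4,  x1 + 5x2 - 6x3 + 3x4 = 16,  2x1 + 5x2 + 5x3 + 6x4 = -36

x1 = 4, x2 = 0, x3 = -4, x4 = -4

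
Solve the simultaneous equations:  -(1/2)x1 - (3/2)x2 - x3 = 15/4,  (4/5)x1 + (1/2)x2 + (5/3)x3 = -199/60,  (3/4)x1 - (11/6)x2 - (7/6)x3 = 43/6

Row-reduce the augmented matrix:
R1 ← R1 / (-1/2).
R2 ← R2 − 4/5·R1.
R3 ← R3 − 3/4·R1.
R2 ← R2 / (-19/10).
R1 ← R1 − 3·R2.
R3 ← R3 + 49/12·R2.
R3 ← R3 / (-961/342).
R1 ← R1 − 40/19·R3.
R2 ← R2 + 2/57·R3.
Reading off the reduced rows gives x1 = 2, x2 = -3/2, x3 = -5/2.

x1 = 2, x2 = -3/2, x3 = -5/2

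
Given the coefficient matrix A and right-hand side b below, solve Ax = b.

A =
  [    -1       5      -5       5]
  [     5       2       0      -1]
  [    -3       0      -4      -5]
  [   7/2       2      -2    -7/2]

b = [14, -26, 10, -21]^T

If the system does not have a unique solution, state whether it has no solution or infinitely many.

infinitely many solutions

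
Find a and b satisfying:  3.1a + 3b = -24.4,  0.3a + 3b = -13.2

a = -4, b = -4

Row-reduce the augmented matrix:
R1 ← R1 / (31/10).
R2 ← R2 − 3/10·R1.
R2 ← R2 / (84/31).
R1 ← R1 − 30/31·R2.
Reading off the reduced rows gives a = -4, b = -4.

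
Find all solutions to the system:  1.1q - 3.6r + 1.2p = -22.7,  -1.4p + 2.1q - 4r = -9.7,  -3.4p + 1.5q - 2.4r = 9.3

p = -6, q = -1, r = 4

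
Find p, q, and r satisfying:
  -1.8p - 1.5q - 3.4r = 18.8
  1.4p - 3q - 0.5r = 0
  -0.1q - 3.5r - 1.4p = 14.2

Row-reduce the augmented matrix:
R1 ← R1 / (-9/5).
R2 ← R2 − 7/5·R1.
R3 ← R3 + 7/5·R1.
R2 ← R2 / (-25/6).
R1 ← R1 − 5/6·R2.
R3 ← R3 − 16/15·R2.
R3 ← R3 / (-6227/3750).
R1 ← R1 − 63/50·R3.
R2 ← R2 − 283/375·R3.
Reading off the reduced rows gives p = -5, q = -2, r = -2.

p = -5, q = -2, r = -2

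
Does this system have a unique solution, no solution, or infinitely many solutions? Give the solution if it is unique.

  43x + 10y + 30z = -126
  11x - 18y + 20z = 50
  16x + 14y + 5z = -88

infinitely many solutions

Row-reduce:
R1 ← R1 / (43).
R2 ← R2 − 11·R1.
R3 ← R3 − 16·R1.
R2 ← R2 / (-884/43).
R1 ← R1 − 10/43·R2.
R3 ← R3 − 442/43·R2.
Rank is 2 with 3 unknowns, leaving z free.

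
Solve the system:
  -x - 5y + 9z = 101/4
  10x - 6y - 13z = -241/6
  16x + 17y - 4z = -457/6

x = -11/4, y = -3/2, z = 5/3

Row-reduce the augmented matrix:
R1 ← R1 / (-1).
R2 ← R2 − 10·R1.
R3 ← R3 − 16·R1.
R2 ← R2 / (-56).
R1 ← R1 − 5·R2.
R3 ← R3 + 63·R2.
R3 ← R3 / (427/8).
R1 ← R1 + 17/8·R3.
R2 ← R2 + 11/8·R3.
Reading off the reduced rows gives x = -11/4, y = -3/2, z = 5/3.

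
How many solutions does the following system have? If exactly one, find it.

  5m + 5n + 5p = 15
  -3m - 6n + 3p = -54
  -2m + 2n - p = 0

Row-reduce the augmented matrix:
R1 ← R1 / (5).
R2 ← R2 + 3·R1.
R3 ← R3 + 2·R1.
R2 ← R2 / (-3).
R1 ← R1 − 1·R2.
R3 ← R3 − 4·R2.
R3 ← R3 / (9).
R1 ← R1 − 3·R3.
R2 ← R2 + 2·R3.
Reading off the reduced rows gives m = 6, n = 3, p = -6.

m = 6, n = 3, p = -6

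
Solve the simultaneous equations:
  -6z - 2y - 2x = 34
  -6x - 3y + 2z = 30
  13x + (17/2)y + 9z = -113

infinitely many solutions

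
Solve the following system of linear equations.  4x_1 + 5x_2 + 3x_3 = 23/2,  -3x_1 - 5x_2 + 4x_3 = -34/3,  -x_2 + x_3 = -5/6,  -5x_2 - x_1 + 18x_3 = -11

Row-reduce the augmented matrix:
R1 ← R1 / (4).
R2 ← R2 + 3·R1.
R4 ← R4 + 1·R1.
R2 ← R2 / (-5/4).
R1 ← R1 − 5/4·R2.
R3 ← R3 + 1·R2.
R4 ← R4 + 15/4·R2.
R3 ← R3 / (-4).
R1 ← R1 − 7·R3.
R2 ← R2 + 5·R3.
R4 reduces to 0 = 0, so the extra equation is consistent.
Reading off the reduced rows gives x_1 = 5/2, x_2 = 1/2, x_3 = -1/3.

x_1 = 5/2, x_2 = 1/2, x_3 = -1/3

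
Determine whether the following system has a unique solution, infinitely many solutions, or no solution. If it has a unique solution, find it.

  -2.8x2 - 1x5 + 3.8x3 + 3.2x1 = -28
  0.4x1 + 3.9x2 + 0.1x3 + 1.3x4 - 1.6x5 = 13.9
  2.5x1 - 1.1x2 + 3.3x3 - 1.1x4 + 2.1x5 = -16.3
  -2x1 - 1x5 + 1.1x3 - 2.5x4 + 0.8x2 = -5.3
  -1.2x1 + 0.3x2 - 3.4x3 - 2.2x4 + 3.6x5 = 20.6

x1 = 1, x2 = 4, x3 = -5, x4 = 0, x5 = 1

Row-reduce the augmented matrix:
R1 ← R1 / (16/5).
R2 ← R2 − 2/5·R1.
R3 ← R3 − 5/2·R1.
R4 ← R4 + 2·R1.
R5 ← R5 + 6/5·R1.
R2 ← R2 / (17/4).
R1 ← R1 + 7/8·R2.
R3 ← R3 − 87/80·R2.
R4 ← R4 + 19/20·R2.
R5 ← R5 + 3/4·R2.
R3 ← R3 / (581/1360).
R1 ← R1 − 151/136·R3.
R2 ← R2 + 3/34·R3.
R4 ← R4 − 1153/340·R3.
R5 ← R5 + 347/170·R3.
R4 ← R4 / (53237/5810).
R1 ← R1 − 11594/2905·R4.
R2 ← R2 − 29/2905·R4.
R3 ← R3 + 9742/2905·R4.
R5 ← R5 + 256097/29050·R4.
R5 ← R5 / (-10957803/1330925).
R1 ← R1 − 807317/266185·R5.
R2 ← R2 − 94842/266185·R5.
R3 ← R3 + 680011/266185·R5.
R4 ← R4 + 161647/53237·R5.
Reading off the reduced rows gives x1 = 1, x2 = 4, x3 = -5, x4 = 0, x5 = 1.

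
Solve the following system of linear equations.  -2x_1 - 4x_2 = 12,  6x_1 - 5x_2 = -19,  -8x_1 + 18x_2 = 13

no solution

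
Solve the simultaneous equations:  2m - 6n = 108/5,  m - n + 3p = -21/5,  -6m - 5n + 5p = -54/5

m = 9/5, n = -3, p = -3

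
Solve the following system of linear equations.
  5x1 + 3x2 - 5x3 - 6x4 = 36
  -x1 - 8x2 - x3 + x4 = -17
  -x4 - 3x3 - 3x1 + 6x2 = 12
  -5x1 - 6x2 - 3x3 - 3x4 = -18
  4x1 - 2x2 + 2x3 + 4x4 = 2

Row-reduce:
R1 ← R1 / (5).
R2 ← R2 + 1·R1.
R3 ← R3 + 3·R1.
R4 ← R4 + 5·R1.
R5 ← R5 − 4·R1.
R2 ← R2 / (-37/5).
R1 ← R1 − 3/5·R2.
R3 ← R3 − 39/5·R2.
R4 ← R4 + 3·R2.
R5 ← R5 + 22/5·R2.
R3 ← R3 / (-300/37).
R1 ← R1 + 43/37·R3.
R2 ← R2 − 10/37·R3.
R4 ← R4 + 266/37·R3.
R5 ← R5 − 266/37·R3.
R4 ← R4 / (-349/75).
R1 ← R1 + 79/150·R4.
R2 ← R2 + 2/15·R4.
R3 ← R3 − 89/150·R4.
R5 ← R5 − 349/75·R4.
Row 5 reduces to 0 = 1, a contradiction. The system is inconsistent.

no solution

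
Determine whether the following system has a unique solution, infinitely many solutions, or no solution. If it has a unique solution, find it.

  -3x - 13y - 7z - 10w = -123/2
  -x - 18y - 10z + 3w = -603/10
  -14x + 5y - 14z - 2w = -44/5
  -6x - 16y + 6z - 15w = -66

Row-reduce the augmented matrix:
R1 ← R1 / (-3).
R2 ← R2 + 1·R1.
R3 ← R3 + 14·R1.
R4 ← R4 + 6·R1.
R2 ← R2 / (-41/3).
R1 ← R1 − 13/3·R2.
R3 ← R3 − 197/3·R2.
R4 ← R4 − 10·R2.
R3 ← R3 / (-745/41).
R1 ← R1 + 4/41·R3.
R2 ← R2 − 23/41·R3.
R4 ← R4 − 590/41·R3.
R4 ← R4 / (10297/149).
R1 ← R1 − 3679/745·R4.
R2 ← R2 − 1382/745·R4.
R3 ← R3 + 3079/745·R4.
Reading off the reduced rows gives x = 1/2, y = 3, z = 1, w = 7/5.

x = 1/2, y = 3, z = 1, w = 7/5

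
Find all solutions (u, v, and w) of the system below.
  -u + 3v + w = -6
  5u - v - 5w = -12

infinitely many solutions

Row-reduce:
R1 ← R1 / (-1).
R2 ← R2 − 5·R1.
R2 ← R2 / (14).
R1 ← R1 + 3·R2.
Rank is 2 with 3 unknowns, leaving w free.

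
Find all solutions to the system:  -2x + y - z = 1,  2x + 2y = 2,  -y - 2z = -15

x = -2, y = 3, z = 6

Row-reduce the augmented matrix:
R1 ← R1 / (-2).
R2 ← R2 − 2·R1.
R2 ← R2 / (3).
R1 ← R1 + 1/2·R2.
R3 ← R3 + 1·R2.
R3 ← R3 / (-7/3).
R1 ← R1 − 1/3·R3.
R2 ← R2 + 1/3·R3.
Reading off the reduced rows gives x = -2, y = 3, z = 6.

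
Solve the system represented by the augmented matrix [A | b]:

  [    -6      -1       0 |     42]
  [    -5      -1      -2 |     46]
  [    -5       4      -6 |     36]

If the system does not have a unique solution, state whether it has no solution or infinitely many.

x_1 = -6, x_2 = -6, x_3 = -5

Row-reduce the augmented matrix:
R1 ← R1 / (-6).
R2 ← R2 + 5·R1.
R3 ← R3 + 5·R1.
R2 ← R2 / (-1/6).
R1 ← R1 − 1/6·R2.
R3 ← R3 − 29/6·R2.
R3 ← R3 / (-64).
R1 ← R1 + 2·R3.
R2 ← R2 − 12·R3.
Reading off the reduced rows gives x_1 = -6, x_2 = -6, x_3 = -5.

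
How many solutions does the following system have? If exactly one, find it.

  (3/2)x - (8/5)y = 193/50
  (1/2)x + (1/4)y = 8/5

Row-reduce the augmented matrix:
R1 ← R1 / (3/2).
R2 ← R2 − 1/2·R1.
R2 ← R2 / (47/60).
R1 ← R1 + 16/15·R2.
Reading off the reduced rows gives x = 3, y = 2/5.

x = 3, y = 2/5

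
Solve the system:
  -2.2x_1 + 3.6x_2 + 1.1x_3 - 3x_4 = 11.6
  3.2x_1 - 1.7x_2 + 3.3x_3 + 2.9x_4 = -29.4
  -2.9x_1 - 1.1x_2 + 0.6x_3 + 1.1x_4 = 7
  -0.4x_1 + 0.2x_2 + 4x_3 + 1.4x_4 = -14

Row-reduce the augmented matrix:
R1 ← R1 / (-11/5).
R2 ← R2 − 16/5·R1.
R3 ← R3 + 29/10·R1.
R4 ← R4 + 2/5·R1.
R2 ← R2 / (389/110).
R1 ← R1 + 18/11·R2.
R3 ← R3 + 643/110·R2.
R4 ← R4 + 5/11·R2.
R3 ← R3 / (56401/7780).
R1 ← R1 − 1375/778·R3.
R2 ← R2 − 539/389·R3.
R4 ← R4 − 8616/1945·R3.
R4 ← R4 / (41474/282005).
R1 ← R1 − 2478/56401·R4.
R2 ← R2 + 51751/56401·R4.
R3 ← R3 − 20502/56401·R4.
Reading off the reduced rows gives x_1 = -4, x_2 = 2, x_3 = -4, x_4 = 0.

x_1 = -4, x_2 = 2, x_3 = -4, x_4 = 0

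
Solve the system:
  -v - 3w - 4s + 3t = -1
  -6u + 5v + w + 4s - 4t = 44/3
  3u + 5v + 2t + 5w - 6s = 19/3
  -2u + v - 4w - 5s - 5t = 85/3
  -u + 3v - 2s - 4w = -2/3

u = -3, v = -1, w = 5/3, s = -3, t = -3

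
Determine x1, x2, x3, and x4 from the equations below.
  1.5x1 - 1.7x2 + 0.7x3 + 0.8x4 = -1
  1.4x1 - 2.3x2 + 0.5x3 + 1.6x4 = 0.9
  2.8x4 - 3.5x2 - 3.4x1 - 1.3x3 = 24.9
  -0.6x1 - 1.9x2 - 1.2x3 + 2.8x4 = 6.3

x1 = -5, x2 = -3, x3 = 2, x4 = 0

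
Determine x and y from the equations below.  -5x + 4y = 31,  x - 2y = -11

From equation 2: x = -11 + 2·y.
Substitute into equation 1 and solve: y = 4.
Then x = -3.

x = -3, y = 4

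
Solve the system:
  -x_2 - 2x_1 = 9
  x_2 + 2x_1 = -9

infinitely many solutions

Row-reduce:
R1 ← R1 / (-2).
R2 ← R2 − 2·R1.
Rank is 1 with 2 unknowns, leaving x_2 free.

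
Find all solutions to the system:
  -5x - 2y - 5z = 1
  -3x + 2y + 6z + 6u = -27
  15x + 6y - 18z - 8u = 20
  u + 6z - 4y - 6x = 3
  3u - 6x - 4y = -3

Row-reduce:
R1 ← R1 / (-5).
R2 ← R2 + 3·R1.
R3 ← R3 − 15·R1.
R4 ← R4 + 6·R1.
R5 ← R5 + 6·R1.
R2 ← R2 / (16/5).
R1 ← R1 − 2/5·R2.
R4 ← R4 + 8/5·R2.
R5 ← R5 + 8/5·R2.
R3 ← R3 / (-33).
R1 ← R1 + 1/8·R3.
R2 ← R2 − 45/16·R3.
R4 ← R4 − 33/2·R3.
R5 ← R5 − 21/2·R3.
Swap R4 and R5.
R4 ← R4 / (38/11).
R1 ← R1 + 95/132·R4.
R2 ← R2 − 105/88·R4.
R3 ← R3 − 8/33·R4.
Row 5 reduces to 0 = -1/2, a contradiction. The system is inconsistent.

no solution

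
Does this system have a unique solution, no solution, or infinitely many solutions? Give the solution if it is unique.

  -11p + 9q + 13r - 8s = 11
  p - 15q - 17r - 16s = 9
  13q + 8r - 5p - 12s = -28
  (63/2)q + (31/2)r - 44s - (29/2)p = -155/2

no solution

Row-reduce:
R1 ← R1 / (-11).
R2 ← R2 − 1·R1.
R3 ← R3 + 5·R1.
R4 ← R4 + 29/2·R1.
R2 ← R2 / (-156/11).
R1 ← R1 + 9/11·R2.
R3 ← R3 − 98/11·R2.
R4 ← R4 − 216/11·R2.
R3 ← R3 / (-102/13).
R1 ← R1 + 7/26·R3.
R2 ← R2 − 29/26·R3.
R4 ← R4 + 306/13·R3.
Row 4 reduces to 0 = 2, a contradiction. The system is inconsistent.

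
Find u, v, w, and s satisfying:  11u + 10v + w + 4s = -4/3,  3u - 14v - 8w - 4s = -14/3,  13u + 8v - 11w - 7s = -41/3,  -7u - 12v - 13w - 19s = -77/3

Row-reduce the augmented matrix:
R1 ← R1 / (11).
R2 ← R2 − 3·R1.
R3 ← R3 − 13·R1.
R4 ← R4 + 7·R1.
R2 ← R2 / (-184/11).
R1 ← R1 − 10/11·R2.
R3 ← R3 + 42/11·R2.
R4 ← R4 + 62/11·R2.
R3 ← R3 / (-947/92).
R1 ← R1 + 33/92·R3.
R2 ← R2 − 91/184·R3.
R4 ← R4 + 881/92·R3.
R4 ← R4 / (-4650/947).
R1 ← R1 − 431/947·R4.
R2 ← R2 + 385/1894·R4.
R3 ← R3 − 972/947·R4.
Reading off the reduced rows gives u = -4/3, v = 1/3, w = -2, s = 3.

u = -4/3, v = 1/3, w = -2, s = 3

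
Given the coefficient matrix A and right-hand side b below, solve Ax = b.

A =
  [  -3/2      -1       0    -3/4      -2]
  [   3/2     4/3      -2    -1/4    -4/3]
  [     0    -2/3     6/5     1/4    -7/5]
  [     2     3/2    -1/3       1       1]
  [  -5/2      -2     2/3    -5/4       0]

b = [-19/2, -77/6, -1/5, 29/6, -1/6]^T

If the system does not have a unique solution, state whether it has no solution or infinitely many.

infinitely many solutions

Row-reduce:
R1 ← R1 / (-3/2).
R2 ← R2 − 3/2·R1.
R4 ← R4 − 2·R1.
R5 ← R5 + 5/2·R1.
R2 ← R2 / (1/3).
R1 ← R1 − 2/3·R2.
R3 ← R3 + 2/3·R2.
R4 ← R4 − 1/6·R2.
R5 ← R5 + 1/3·R2.
R3 ← R3 / (-14/5).
R1 ← R1 − 4·R3.
R2 ← R2 + 6·R3.
R4 ← R4 − 2/3·R3.
R5 ← R5 + 4/3·R3.
R4 ← R4 / (1/12).
R2 ← R2 − 3/4·R4.
R3 ← R3 − 5/8·R4.
R5 ← R5 + 1/6·R4.
Rank is 4 with 5 unknowns, leaving x_5 free.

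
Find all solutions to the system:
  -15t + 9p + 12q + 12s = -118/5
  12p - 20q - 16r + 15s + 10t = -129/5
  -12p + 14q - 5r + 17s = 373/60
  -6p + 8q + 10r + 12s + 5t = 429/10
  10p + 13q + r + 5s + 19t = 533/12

p = -2/5, q = 1/2, r = 9/4, s = 1/3, t = 2

Row-reduce the augmented matrix:
R1 ← R1 / (9).
R2 ← R2 − 12·R1.
R3 ← R3 + 12·R1.
R4 ← R4 + 6·R1.
R5 ← R5 − 10·R1.
R2 ← R2 / (-36).
R1 ← R1 − 4/3·R2.
R3 ← R3 − 30·R2.
R4 ← R4 − 16·R2.
R5 ← R5 + 1/3·R2.
R3 ← R3 / (-55/3).
R1 ← R1 + 16/27·R3.
R2 ← R2 − 4/9·R3.
R4 ← R4 − 26/9·R3.
R5 ← R5 − 31/27·R3.
R4 ← R4 / (4063/165).
R1 ← R1 − 127/495·R4.
R2 ← R2 − 533/660·R4.
R3 ← R3 + 193/110·R4.
R5 ← R5 + 12493/1980·R4.
R5 ← R5 / (618213/16252).
R1 ← R1 + 3300/4063·R5.
R2 ← R2 + 16435/16252·R5.
R3 ← R3 − 3065/8126·R5.
R4 ← R4 − 1505/4063·R5.
Reading off the reduced rows gives p = -2/5, q = 1/2, r = 9/4, s = 1/3, t = 2.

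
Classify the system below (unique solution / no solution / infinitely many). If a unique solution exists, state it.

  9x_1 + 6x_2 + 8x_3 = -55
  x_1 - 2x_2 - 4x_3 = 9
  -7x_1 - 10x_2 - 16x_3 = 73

Row-reduce:
R1 ← R1 / (9).
R2 ← R2 − 1·R1.
R3 ← R3 + 7·R1.
R2 ← R2 / (-8/3).
R1 ← R1 − 2/3·R2.
R3 ← R3 + 16/3·R2.
Rank is 2 with 3 unknowns, leaving x_3 free.

infinitely many solutions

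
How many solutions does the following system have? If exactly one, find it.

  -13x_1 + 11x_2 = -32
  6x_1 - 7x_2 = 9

x_1 = 5, x_2 = 3

Row-reduce the augmented matrix:
R1 ← R1 / (-13).
R2 ← R2 − 6·R1.
R2 ← R2 / (-25/13).
R1 ← R1 + 11/13·R2.
Reading off the reduced rows gives x_1 = 5, x_2 = 3.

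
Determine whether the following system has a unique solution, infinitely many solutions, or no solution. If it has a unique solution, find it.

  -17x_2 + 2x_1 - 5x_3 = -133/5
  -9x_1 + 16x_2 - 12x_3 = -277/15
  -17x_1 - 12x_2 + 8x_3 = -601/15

x_1 = 11/5, x_2 = 4/3, x_3 = 5/3

Row-reduce the augmented matrix:
R1 ← R1 / (2).
R2 ← R2 + 9·R1.
R3 ← R3 + 17·R1.
R2 ← R2 / (-121/2).
R1 ← R1 + 17/2·R2.
R3 ← R3 + 313/2·R2.
R3 ← R3 / (6624/121).
R1 ← R1 − 284/121·R3.
R2 ← R2 − 69/121·R3.
Reading off the reduced rows gives x_1 = 11/5, x_2 = 4/3, x_3 = 5/3.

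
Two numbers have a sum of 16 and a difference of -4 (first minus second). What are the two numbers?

first number: 6, second number: 10

Let x = first number, y = second number.
  x + y = 16
  -y + x = -4
From equation 1: x = 16 − y.
Substitute into equation 2 and solve: y = 10.
Then x = 6.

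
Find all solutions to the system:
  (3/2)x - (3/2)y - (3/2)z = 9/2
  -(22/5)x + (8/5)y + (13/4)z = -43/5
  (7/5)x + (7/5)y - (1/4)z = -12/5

no solution

Row-reduce:
R1 ← R1 / (3/2).
R2 ← R2 + 22/5·R1.
R3 ← R3 − 7/5·R1.
R2 ← R2 / (-14/5).
R1 ← R1 + 1·R2.
R3 ← R3 − 14/5·R2.
Row 3 reduces to 0 = -2, a contradiction. The system is inconsistent.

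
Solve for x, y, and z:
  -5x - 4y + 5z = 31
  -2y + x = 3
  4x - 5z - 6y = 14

Row-reduce the augmented matrix:
R1 ← R1 / (-5).
R2 ← R2 − 1·R1.
R3 ← R3 − 4·R1.
R2 ← R2 / (-14/5).
R1 ← R1 − 4/5·R2.
R3 ← R3 + 46/5·R2.
R3 ← R3 / (-30/7).
R1 ← R1 + 5/7·R3.
R2 ← R2 + 5/14·R3.
Reading off the reduced rows gives x = -5, y = -4, z = -2.

x = -5, y = -4, z = -2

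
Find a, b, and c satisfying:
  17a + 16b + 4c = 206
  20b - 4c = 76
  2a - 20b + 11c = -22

Row-reduce the augmented matrix:
R1 ← R1 / (17).
R3 ← R3 − 2·R1.
R2 ← R2 / (20).
R1 ← R1 − 16/17·R2.
R3 ← R3 + 372/17·R2.
R3 ← R3 / (523/85).
R1 ← R1 − 36/85·R3.
R2 ← R2 + 1/5·R3.
Reading off the reduced rows gives a = 6, b = 5, c = 6.

a = 6, b = 5, c = 6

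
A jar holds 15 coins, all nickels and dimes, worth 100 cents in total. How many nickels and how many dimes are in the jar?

nickels: 10, dimes: 5

Let n = nickels, d = dimes.
  n + d = 15
  5n + 10d = 100
Row-reduce the augmented matrix:
R2 ← R2 − 5·R1.
R2 ← R2 / (5).
R1 ← R1 − 1·R2.
Reading off the reduced rows gives n = 10, d = 5.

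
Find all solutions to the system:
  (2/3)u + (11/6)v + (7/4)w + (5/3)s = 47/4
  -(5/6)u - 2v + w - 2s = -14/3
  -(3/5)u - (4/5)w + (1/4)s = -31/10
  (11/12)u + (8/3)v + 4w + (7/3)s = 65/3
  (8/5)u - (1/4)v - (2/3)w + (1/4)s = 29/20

no solution

Row-reduce:
R1 ← R1 / (2/3).
R2 ← R2 + 5/6·R1.
R3 ← R3 + 3/5·R1.
R4 ← R4 − 11/12·R1.
R5 ← R5 − 8/5·R1.
R2 ← R2 / (7/24).
R1 ← R1 − 11/4·R2.
R3 ← R3 − 33/20·R2.
R4 ← R4 − 7/48·R2.
R5 ← R5 + 93/20·R2.
R3 ← R3 / (-604/35).
R1 ← R1 + 192/7·R3.
R2 ← R2 − 153/14·R3.
R5 ← R5 − 38599/840·R3.
Swap R4 and R5.
R4 ← R4 / (285011/289920).
R1 ← R1 + 48/151·R4.
R2 ← R2 − 5293/4832·R4.
R3 ← R3 + 179/2416·R4.
Row 5 reduces to 0 = 1/2, a contradiction. The system is inconsistent.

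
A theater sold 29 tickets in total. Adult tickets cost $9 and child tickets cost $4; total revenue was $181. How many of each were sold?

adult tickets: 13, child tickets: 16

Let a = adult tickets, c = child tickets.
  a + c = 29
  9a + 4c = 181
Row-reduce the augmented matrix:
R2 ← R2 − 9·R1.
R2 ← R2 / (-5).
R1 ← R1 − 1·R2.
Reading off the reduced rows gives a = 13, c = 16.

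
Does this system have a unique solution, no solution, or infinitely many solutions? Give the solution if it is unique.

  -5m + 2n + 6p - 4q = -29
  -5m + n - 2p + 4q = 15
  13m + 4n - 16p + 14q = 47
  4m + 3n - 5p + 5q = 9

infinitely many solutions

Row-reduce:
R1 ← R1 / (-5).
R2 ← R2 + 5·R1.
R3 ← R3 − 13·R1.
R4 ← R4 − 4·R1.
R2 ← R2 / (-1).
R1 ← R1 + 2/5·R2.
R3 ← R3 − 46/5·R2.
R4 ← R4 − 23/5·R2.
R3 ← R3 / (-74).
R1 ← R1 − 2·R3.
R2 ← R2 − 8·R3.
R4 ← R4 + 37·R3.
Rank is 3 with 4 unknowns, leaving q free.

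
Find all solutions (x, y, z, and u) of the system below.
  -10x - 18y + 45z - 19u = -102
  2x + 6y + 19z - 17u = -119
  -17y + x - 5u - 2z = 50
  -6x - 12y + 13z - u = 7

Row-reduce:
R1 ← R1 / (-10).
R2 ← R2 − 2·R1.
R3 ← R3 − 1·R1.
R4 ← R4 + 6·R1.
R2 ← R2 / (12/5).
R1 ← R1 − 9/5·R2.
R3 ← R3 + 94/5·R2.
R4 ← R4 + 6/5·R2.
R3 ← R3 / (1331/6).
R1 ← R1 + 51/2·R3.
R2 ← R2 − 35/3·R3.
Row 4 reduces to 0 = -3/2, a contradiction. The system is inconsistent.

no solution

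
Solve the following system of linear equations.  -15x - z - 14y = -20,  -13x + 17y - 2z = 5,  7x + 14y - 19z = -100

Row-reduce the augmented matrix:
R1 ← R1 / (-15).
R2 ← R2 + 13·R1.
R3 ← R3 − 7·R1.
R2 ← R2 / (437/15).
R1 ← R1 − 14/15·R2.
R3 ← R3 − 112/15·R2.
R3 ← R3 / (-8380/437).
R1 ← R1 − 45/437·R3.
R2 ← R2 + 17/437·R3.
Reading off the reduced rows gives x = 0, y = 1, z = 6.

x = 0, y = 1, z = 6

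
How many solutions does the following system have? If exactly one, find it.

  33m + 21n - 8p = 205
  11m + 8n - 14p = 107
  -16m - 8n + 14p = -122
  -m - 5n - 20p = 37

no solution

Row-reduce:
R1 ← R1 / (33).
R2 ← R2 − 11·R1.
R3 ← R3 + 16·R1.
R4 ← R4 + 1·R1.
R1 ← R1 − 7/11·R2.
R3 ← R3 − 24/11·R2.
R4 ← R4 + 48/11·R2.
R3 ← R3 / (1150/33).
R1 ← R1 − 230/33·R3.
R2 ← R2 + 34/3·R3.
R4 ← R4 + 2300/33·R3.
Row 4 reduces to 0 = -2, a contradiction. The system is inconsistent.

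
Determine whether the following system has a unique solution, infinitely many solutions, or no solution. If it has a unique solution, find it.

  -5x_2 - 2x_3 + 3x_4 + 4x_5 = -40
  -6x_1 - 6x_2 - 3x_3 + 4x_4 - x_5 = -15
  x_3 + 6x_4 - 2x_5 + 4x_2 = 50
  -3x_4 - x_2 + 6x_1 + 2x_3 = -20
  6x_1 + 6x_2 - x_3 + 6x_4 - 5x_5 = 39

Row-reduce the augmented matrix:
Swap R1 and R2.
R1 ← R1 / (-6).
R4 ← R4 − 6·R1.
R5 ← R5 − 6·R1.
R2 ← R2 / (-5).
R1 ← R1 − 1·R2.
R3 ← R3 − 4·R2.
R4 ← R4 + 7·R2.
R3 ← R3 / (-3/5).
R1 ← R1 − 1/10·R3.
R2 ← R2 − 2/5·R3.
R4 ← R4 − 9/5·R3.
R5 ← R5 + 4·R3.
R4 ← R4 / (22).
R1 ← R1 − 4/3·R4.
R2 ← R2 − 5·R4.
R3 ← R3 + 14·R4.
R5 ← R5 + 46·R4.
R5 ← R5 / (-223/11).
R1 ← R1 − 89/66·R5.
R2 ← R2 − 15/22·R5.
R3 ← R3 + 43/11·R5.
R4 ← R4 + 3/22·R5.
Reading off the reduced rows gives x_1 = -3, x_2 = 5, x_3 = 6, x_4 = 3, x_5 = -3.

x_1 = -3, x_2 = 5, x_3 = 6, x_4 = 3, x_5 = -3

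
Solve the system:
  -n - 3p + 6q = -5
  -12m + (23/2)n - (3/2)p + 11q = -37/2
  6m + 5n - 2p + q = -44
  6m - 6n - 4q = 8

infinitely many solutions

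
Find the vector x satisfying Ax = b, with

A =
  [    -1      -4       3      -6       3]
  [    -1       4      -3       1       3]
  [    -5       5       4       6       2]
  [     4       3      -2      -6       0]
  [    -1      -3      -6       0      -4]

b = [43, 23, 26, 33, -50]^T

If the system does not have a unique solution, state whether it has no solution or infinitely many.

Row-reduce the augmented matrix:
R1 ← R1 / (-1).
R2 ← R2 + 1·R1.
R3 ← R3 + 5·R1.
R4 ← R4 − 4·R1.
R5 ← R5 + 1·R1.
R2 ← R2 / (8).
R1 ← R1 − 4·R2.
R3 ← R3 − 25·R2.
R4 ← R4 + 13·R2.
R5 ← R5 − 1·R2.
R3 ← R3 / (31/4).
R2 ← R2 + 3/4·R3.
R4 ← R4 − 1/4·R3.
R5 ← R5 + 33/4·R3.
R4 ← R4 / (-1183/62).
R1 ← R1 − 5/2·R4.
R2 ← R2 − 139/62·R4.
R3 ← R3 − 113/62·R4.
R5 ← R5 − 625/31·R4.
R5 ← R5 / (-1304/169).
R1 ← R1 + 232/169·R5.
R2 ← R2 − 34/169·R5.
R3 ← R3 + 83/169·R5.
R4 ← R4 + 110/169·R5.
Reading off the reduced rows gives x_1 = -3, x_2 = 5, x_3 = 3, x_4 = -6, x_5 = 5.

x_1 = -3, x_2 = 5, x_3 = 3, x_4 = -6, x_5 = 5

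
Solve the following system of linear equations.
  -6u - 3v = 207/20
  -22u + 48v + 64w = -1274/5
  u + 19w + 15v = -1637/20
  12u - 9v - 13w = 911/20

u = -3/5, v = -9/4, w = -5/2

Row-reduce the augmented matrix:
R1 ← R1 / (-6).
R2 ← R2 + 22·R1.
R3 ← R3 − 1·R1.
R4 ← R4 − 12·R1.
R2 ← R2 / (59).
R1 ← R1 − 1/2·R2.
R3 ← R3 − 29/2·R2.
R4 ← R4 + 15·R2.
R3 ← R3 / (193/59).
R1 ← R1 + 32/59·R3.
R2 ← R2 − 64/59·R3.
R4 ← R4 − 193/59·R3.
R4 reduces to 0 = 0, so the extra equation is consistent.
Reading off the reduced rows gives u = -3/5, v = -9/4, w = -5/2.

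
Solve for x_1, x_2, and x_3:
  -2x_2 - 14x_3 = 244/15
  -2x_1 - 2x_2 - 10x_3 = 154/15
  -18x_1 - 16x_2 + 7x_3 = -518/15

Row-reduce the augmented matrix:
Swap R1 and R2.
R1 ← R1 / (-2).
R3 ← R3 + 18·R1.
R2 ← R2 / (-2).
R1 ← R1 − 1·R2.
R3 ← R3 − 2·R2.
R3 ← R3 / (83).
R1 ← R1 + 2·R3.
R2 ← R2 − 7·R3.
Reading off the reduced rows gives x_1 = 1/3, x_2 = 6/5, x_3 = -4/3.

x_1 = 1/3, x_2 = 6/5, x_3 = -4/3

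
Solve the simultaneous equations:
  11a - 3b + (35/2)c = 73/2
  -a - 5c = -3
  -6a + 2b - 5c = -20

no solution

Row-reduce:
R1 ← R1 / (11).
R2 ← R2 + 1·R1.
R3 ← R3 + 6·R1.
R2 ← R2 / (-3/11).
R1 ← R1 + 3/11·R2.
R3 ← R3 − 4/11·R2.
Row 3 reduces to 0 = 1/3, a contradiction. The system is inconsistent.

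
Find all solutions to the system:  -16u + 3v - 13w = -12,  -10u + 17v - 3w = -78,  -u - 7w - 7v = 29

Row-reduce the augmented matrix:
R1 ← R1 / (-16).
R2 ← R2 + 10·R1.
R3 ← R3 + 1·R1.
R2 ← R2 / (121/8).
R1 ← R1 + 3/16·R2.
R3 ← R3 + 115/16·R2.
R3 ← R3 / (-454/121).
R1 ← R1 − 106/121·R3.
R2 ← R2 − 41/121·R3.
Reading off the reduced rows gives u = -1, v = -5, w = 1.

u = -1, v = -5, w = 1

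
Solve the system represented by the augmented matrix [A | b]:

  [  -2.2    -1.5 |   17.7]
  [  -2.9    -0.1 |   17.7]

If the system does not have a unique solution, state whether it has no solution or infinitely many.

Row-reduce the augmented matrix:
R1 ← R1 / (-11/5).
R2 ← R2 + 29/10·R1.
R2 ← R2 / (413/220).
R1 ← R1 − 15/22·R2.
Reading off the reduced rows gives x_1 = -6, x_2 = -3.

x_1 = -6, x_2 = -3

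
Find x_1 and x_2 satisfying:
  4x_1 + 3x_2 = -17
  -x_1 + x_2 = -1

Row-reduce the augmented matrix:
R1 ← R1 / (4).
R2 ← R2 + 1·R1.
R2 ← R2 / (7/4).
R1 ← R1 − 3/4·R2.
Reading off the reduced rows gives x_1 = -2, x_2 = -3.

x_1 = -2, x_2 = -3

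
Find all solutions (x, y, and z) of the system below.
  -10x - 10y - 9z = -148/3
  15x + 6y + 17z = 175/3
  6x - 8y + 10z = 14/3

x = 7/3, y = 2, z = 2/3

Row-reduce the augmented matrix:
R1 ← R1 / (-10).
R2 ← R2 − 15·R1.
R3 ← R3 − 6·R1.
R2 ← R2 / (-9).
R1 ← R1 − 1·R2.
R3 ← R3 + 14·R2.
R3 ← R3 / (-38/45).
R1 ← R1 − 58/45·R3.
R2 ← R2 + 7/18·R3.
Reading off the reduced rows gives x = 7/3, y = 2, z = 2/3.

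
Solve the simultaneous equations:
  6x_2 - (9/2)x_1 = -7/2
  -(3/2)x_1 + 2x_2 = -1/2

Row-reduce:
R1 ← R1 / (-9/2).
R2 ← R2 + 3/2·R1.
Row 2 reduces to 0 = 2/3, a contradiction. The system is inconsistent.

no solution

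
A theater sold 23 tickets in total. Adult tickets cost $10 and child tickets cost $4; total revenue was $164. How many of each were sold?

adult tickets: 12, child tickets: 11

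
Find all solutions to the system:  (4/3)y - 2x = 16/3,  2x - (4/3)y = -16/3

infinitely many solutions

Row-reduce:
R1 ← R1 / (-2).
R2 ← R2 − 2·R1.
Rank is 1 with 2 unknowns, leaving y free.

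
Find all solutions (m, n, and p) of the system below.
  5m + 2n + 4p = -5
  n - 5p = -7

infinitely many solutions

Row-reduce:
R1 ← R1 / (5).
R1 ← R1 − 2/5·R2.
Rank is 2 with 3 unknowns, leaving p free.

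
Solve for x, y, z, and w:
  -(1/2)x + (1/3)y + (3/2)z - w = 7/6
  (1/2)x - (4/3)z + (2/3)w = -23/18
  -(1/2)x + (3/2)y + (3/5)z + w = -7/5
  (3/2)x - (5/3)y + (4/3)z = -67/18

Row-reduce the augmented matrix:
R1 ← R1 / (-1/2).
R2 ← R2 − 1/2·R1.
R3 ← R3 + 1/2·R1.
R4 ← R4 − 3/2·R1.
R2 ← R2 / (1/3).
R1 ← R1 + 2/3·R2.
R3 ← R3 − 7/6·R2.
R4 ← R4 + 2/3·R2.
R3 ← R3 / (-89/60).
R1 ← R1 + 8/3·R3.
R2 ← R2 − 1/2·R3.
R4 ← R4 − 37/6·R3.
R4 ← R4 / (2536/267).
R1 ← R1 + 388/89·R4.
R2 ← R2 − 6/89·R4.
R3 ← R3 + 190/89·R4.
Reading off the reduced rows gives x = -3, y = -1, z = -2/3, w = -1.

x = -3, y = -1, z = -2/3, w = -1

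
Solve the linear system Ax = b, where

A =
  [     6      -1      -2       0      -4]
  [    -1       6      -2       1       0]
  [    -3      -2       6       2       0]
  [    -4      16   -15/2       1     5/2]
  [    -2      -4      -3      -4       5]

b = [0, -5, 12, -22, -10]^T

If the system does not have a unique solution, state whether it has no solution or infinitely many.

no solution

Row-reduce:
R1 ← R1 / (6).
R2 ← R2 + 1·R1.
R3 ← R3 + 3·R1.
R4 ← R4 + 4·R1.
R5 ← R5 + 2·R1.
R2 ← R2 / (35/6).
R1 ← R1 + 1/6·R2.
R3 ← R3 + 5/2·R2.
R4 ← R4 − 46/3·R2.
R5 ← R5 + 13/3·R2.
R3 ← R3 / (4).
R1 ← R1 + 2/5·R3.
R2 ← R2 + 2/5·R3.
R4 ← R4 + 27/10·R3.
R5 ← R5 + 27/5·R3.
R4 ← R4 / (3/280).
R1 ← R1 − 19/70·R4.
R2 ← R2 − 29/70·R4.
R3 ← R3 − 17/28·R4.
R5 ← R5 − 3/140·R4.
Row 5 reduces to 0 = 4, a contradiction. The system is inconsistent.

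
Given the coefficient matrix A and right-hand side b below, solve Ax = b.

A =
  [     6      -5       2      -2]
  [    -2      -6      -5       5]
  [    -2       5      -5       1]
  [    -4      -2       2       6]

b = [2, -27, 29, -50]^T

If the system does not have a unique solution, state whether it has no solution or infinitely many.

x_1 = 4, x_2 = 4, x_3 = -4, x_4 = -3

Row-reduce the augmented matrix:
R1 ← R1 / (6).
R2 ← R2 + 2·R1.
R3 ← R3 + 2·R1.
R4 ← R4 + 4·R1.
R2 ← R2 / (-23/3).
R1 ← R1 + 5/6·R2.
R3 ← R3 − 10/3·R2.
R4 ← R4 + 16/3·R2.
R3 ← R3 / (-143/23).
R1 ← R1 − 37/46·R3.
R2 ← R2 − 13/23·R3.
R4 ← R4 − 146/23·R3.
R4 ← R4 / (560/143).
R1 ← R1 + 74/143·R4.
R2 ← R2 + 4/11·R4.
R3 ← R3 + 51/143·R4.
Reading off the reduced rows gives x_1 = 4, x_2 = 4, x_3 = -4, x_4 = -3.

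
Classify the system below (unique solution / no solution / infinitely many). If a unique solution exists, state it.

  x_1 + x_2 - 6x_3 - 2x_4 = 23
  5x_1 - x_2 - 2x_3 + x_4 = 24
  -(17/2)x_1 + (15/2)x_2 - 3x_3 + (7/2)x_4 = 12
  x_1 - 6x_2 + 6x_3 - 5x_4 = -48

infinitely many solutions

Row-reduce:
R2 ← R2 − 5·R1.
R3 ← R3 + 17/2·R1.
R4 ← R4 − 1·R1.
R2 ← R2 / (-6).
R1 ← R1 − 1·R2.
R3 ← R3 − 16·R2.
R4 ← R4 + 7·R2.
R3 ← R3 / (62/3).
R1 ← R1 + 4/3·R3.
R2 ← R2 + 14/3·R3.
R4 ← R4 + 62/3·R3.
Rank is 3 with 4 unknowns, leaving x_4 free.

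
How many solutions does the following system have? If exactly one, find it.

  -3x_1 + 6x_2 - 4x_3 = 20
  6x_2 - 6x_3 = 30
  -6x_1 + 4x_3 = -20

Row-reduce:
R1 ← R1 / (-3).
R3 ← R3 + 6·R1.
R2 ← R2 / (6).
R1 ← R1 + 2·R2.
R3 ← R3 + 12·R2.
Rank is 2 with 3 unknowns, leaving x_3 free.

infinitely many solutions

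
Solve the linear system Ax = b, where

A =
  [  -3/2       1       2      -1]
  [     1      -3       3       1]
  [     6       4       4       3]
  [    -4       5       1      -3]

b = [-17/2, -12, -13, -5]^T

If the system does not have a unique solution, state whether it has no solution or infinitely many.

infinitely many solutions

Row-reduce:
R1 ← R1 / (-3/2).
R2 ← R2 − 1·R1.
R3 ← R3 − 6·R1.
R4 ← R4 + 4·R1.
R2 ← R2 / (-7/3).
R1 ← R1 + 2/3·R2.
R3 ← R3 − 8·R2.
R4 ← R4 − 7/3·R2.
R3 ← R3 / (188/7).
R1 ← R1 + 18/7·R3.
R2 ← R2 + 13/7·R3.
Rank is 3 with 4 unknowns, leaving x_4 free.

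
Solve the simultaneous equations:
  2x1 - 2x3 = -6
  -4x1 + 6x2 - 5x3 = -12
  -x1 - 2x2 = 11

Row-reduce the augmented matrix:
R1 ← R1 / (2).
R2 ← R2 + 4·R1.
R3 ← R3 + 1·R1.
R2 ← R2 / (6).
R3 ← R3 + 2·R2.
R3 ← R3 / (-4).
R1 ← R1 + 1·R3.
R2 ← R2 + 3/2·R3.
Reading off the reduced rows gives x1 = -3, x2 = -4, x3 = 0.

x1 = -3, x2 = -4, x3 = 0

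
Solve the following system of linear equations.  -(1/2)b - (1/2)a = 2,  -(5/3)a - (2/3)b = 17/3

a = -3, b = -1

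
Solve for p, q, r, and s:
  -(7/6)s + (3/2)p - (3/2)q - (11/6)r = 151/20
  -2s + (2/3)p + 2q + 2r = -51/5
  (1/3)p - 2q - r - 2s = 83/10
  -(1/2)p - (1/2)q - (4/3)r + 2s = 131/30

Row-reduce the augmented matrix:
R1 ← R1 / (3/2).
R2 ← R2 − 2/3·R1.
R3 ← R3 − 1/3·R1.
R4 ← R4 + 1/2·R1.
R2 ← R2 / (8/3).
R1 ← R1 + 1·R2.
R3 ← R3 + 5/3·R2.
R4 ← R4 + 1·R2.
R3 ← R3 / (7/6).
R1 ← R1 + 1/6·R3.
R2 ← R2 − 19/18·R3.
R4 ← R4 + 8/9·R3.
R4 ← R4 / (-41/42).
R1 ← R1 + 12/7·R4.
R2 ← R2 − 13/7·R4.
R3 ← R3 + 16/7·R4.
Reading off the reduced rows gives p = -1, q = -8/3, r = -5/2, s = -2/5.

p = -1, q = -8/3, r = -5/2, s = -2/5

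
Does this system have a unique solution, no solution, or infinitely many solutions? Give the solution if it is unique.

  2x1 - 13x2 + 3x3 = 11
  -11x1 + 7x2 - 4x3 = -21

infinitely many solutions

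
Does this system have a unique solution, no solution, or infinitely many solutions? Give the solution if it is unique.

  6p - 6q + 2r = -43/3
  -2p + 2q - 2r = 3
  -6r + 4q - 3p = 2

Row-reduce the augmented matrix:
R1 ← R1 / (6).
R2 ← R2 + 2·R1.
R3 ← R3 + 3·R1.
Swap R2 and R3.
R1 ← R1 + 1·R2.
R3 ← R3 / (-4/3).
R1 ← R1 + 14/3·R3.
R2 ← R2 + 5·R3.
Reading off the reduced rows gives p = -4/3, q = 3/2, r = 4/3.

p = -4/3, q = 3/2, r = 4/3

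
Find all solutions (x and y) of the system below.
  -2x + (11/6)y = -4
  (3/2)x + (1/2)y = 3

x = 2, y = 0

Row-reduce the augmented matrix:
R1 ← R1 / (-2).
R2 ← R2 − 3/2·R1.
R2 ← R2 / (15/8).
R1 ← R1 + 11/12·R2.
Reading off the reduced rows gives x = 2, y = 0.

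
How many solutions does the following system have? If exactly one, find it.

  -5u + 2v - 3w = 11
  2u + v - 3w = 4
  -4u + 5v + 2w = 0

Row-reduce the augmented matrix:
R1 ← R1 / (-5).
R2 ← R2 − 2·R1.
R3 ← R3 + 4·R1.
R2 ← R2 / (9/5).
R1 ← R1 + 2/5·R2.
R3 ← R3 − 17/5·R2.
R3 ← R3 / (37/3).
R1 ← R1 + 1/3·R3.
R2 ← R2 + 7/3·R3.
Reading off the reduced rows gives u = -1, v = 0, w = -2.

u = -1, v = 0, w = -2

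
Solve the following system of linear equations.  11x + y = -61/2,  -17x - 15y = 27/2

From equation 1: y = -61/2 − 11·x.
Substitute into equation 2 and solve: x = -3.
Then y = 5/2.

x = -3, y = 5/2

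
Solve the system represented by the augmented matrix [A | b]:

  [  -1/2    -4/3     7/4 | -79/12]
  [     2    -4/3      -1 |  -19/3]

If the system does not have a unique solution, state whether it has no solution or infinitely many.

infinitely many solutions

Row-reduce:
R1 ← R1 / (-1/2).
R2 ← R2 − 2·R1.
R2 ← R2 / (-20/3).
R1 ← R1 − 8/3·R2.
Rank is 2 with 3 unknowns, leaving x_3 free.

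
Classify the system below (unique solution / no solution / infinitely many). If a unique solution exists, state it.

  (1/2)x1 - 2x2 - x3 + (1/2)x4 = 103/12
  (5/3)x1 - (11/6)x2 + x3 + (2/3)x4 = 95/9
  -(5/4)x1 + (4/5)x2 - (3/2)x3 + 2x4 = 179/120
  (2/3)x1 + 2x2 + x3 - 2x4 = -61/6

Row-reduce the augmented matrix:
R1 ← R1 / (1/2).
R2 ← R2 − 5/3·R1.
R3 ← R3 + 5/4·R1.
R4 ← R4 − 2/3·R1.
R2 ← R2 / (29/6).
R1 ← R1 + 4·R2.
R3 ← R3 + 21/5·R2.
R4 ← R4 − 14/3·R2.
R3 ← R3 / (-34/145).
R1 ← R1 − 46/29·R3.
R2 ← R2 − 26/29·R3.
R4 ← R4 + 161/87·R3.
R4 ← R4 / (-2787/136).
R1 ← R1 − 1107/68·R4.
R2 ← R2 − 605/68·R4.
R3 ← R3 + 1381/136·R4.
Reading off the reduced rows gives x1 = 5/2, x2 = -8/3, x3 = -1/2, x4 = 3.

x1 = 5/2, x2 = -8/3, x3 = -1/2, x4 = 3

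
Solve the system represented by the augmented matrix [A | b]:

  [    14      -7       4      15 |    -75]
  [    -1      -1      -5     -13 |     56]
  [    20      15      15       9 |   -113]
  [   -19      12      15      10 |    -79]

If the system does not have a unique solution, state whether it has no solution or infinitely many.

Row-reduce the augmented matrix:
R1 ← R1 / (14).
R2 ← R2 + 1·R1.
R3 ← R3 − 20·R1.
R4 ← R4 + 19·R1.
R2 ← R2 / (-3/2).
R1 ← R1 + 1/2·R2.
R3 ← R3 − 25·R2.
R4 ← R4 − 5/2·R2.
R3 ← R3 / (-485/7).
R1 ← R1 − 13/7·R3.
R2 ← R2 − 22/7·R3.
R4 ← R4 − 88/7·R3.
R4 ← R4 / (-13508/485).
R1 ← R1 + 298/485·R4.
R2 ← R2 + 2371/1455·R4.
R3 ← R3 − 4436/1455·R4.
Reading off the reduced rows gives x_1 = -1, x_2 = 1, x_3 = -6, x_4 = -2.

x_1 = -1, x_2 = 1, x_3 = -6, x_4 = -2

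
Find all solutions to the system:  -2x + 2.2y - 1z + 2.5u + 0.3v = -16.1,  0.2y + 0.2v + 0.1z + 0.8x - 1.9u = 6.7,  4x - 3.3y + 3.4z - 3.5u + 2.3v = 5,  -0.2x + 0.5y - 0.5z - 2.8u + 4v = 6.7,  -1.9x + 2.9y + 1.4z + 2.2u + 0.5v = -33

x = -1, y = -5, z = -6, u = -5, v = -2

Row-reduce the augmented matrix:
R1 ← R1 / (-2).
R2 ← R2 − 4/5·R1.
R3 ← R3 − 4·R1.
R4 ← R4 + 1/5·R1.
R5 ← R5 + 19/10·R1.
R2 ← R2 / (27/25).
R1 ← R1 + 11/10·R2.
R3 ← R3 − 11/10·R2.
R4 ← R4 − 7/25·R2.
R5 ← R5 − 81/100·R2.
R3 ← R3 / (307/180).
R1 ← R1 − 7/36·R3.
R2 ← R2 + 5/18·R3.
R4 ← R4 + 29/90·R3.
R5 ← R5 − 103/40·R3.
R4 ← R4 / (-14491/6140).
R1 ← R1 + 2999/1228·R4.
R2 ← R2 + 135/307·R4.
R3 ← R3 − 435/307·R4.
R5 ← R5 + 7733/2456·R4.
R5 ← R5 / (-8473549/869460).
R1 ← R1 + 134563/28982·R5.
R2 ← R2 + 4318/43473·R5.
R3 ← R3 − 179755/43473·R5.
R4 ← R4 + 80557/43473·R5.
Reading off the reduced rows gives x = -1, y = -5, z = -6, u = -5, v = -2.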